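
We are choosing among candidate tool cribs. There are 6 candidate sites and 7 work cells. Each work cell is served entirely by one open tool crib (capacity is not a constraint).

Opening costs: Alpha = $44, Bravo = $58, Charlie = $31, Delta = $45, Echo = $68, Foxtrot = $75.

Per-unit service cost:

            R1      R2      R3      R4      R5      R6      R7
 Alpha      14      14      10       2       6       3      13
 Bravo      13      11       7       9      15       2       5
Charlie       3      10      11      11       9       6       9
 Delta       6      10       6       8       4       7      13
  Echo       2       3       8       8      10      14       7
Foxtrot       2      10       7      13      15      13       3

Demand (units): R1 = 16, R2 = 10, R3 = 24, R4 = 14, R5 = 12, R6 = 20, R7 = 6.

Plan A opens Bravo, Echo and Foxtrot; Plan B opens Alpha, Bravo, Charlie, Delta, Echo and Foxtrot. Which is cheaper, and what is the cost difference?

Plan A: {Bravo, Echo, Foxtrot}: R1→Echo 2·16=32, R2→Echo 3·10=30, R3→Bravo 7·24=168, R4→Echo 8·14=112, R5→Echo 10·12=120, R6→Bravo 2·20=40, R7→Foxtrot 3·6=18. Service 520; fixed 201; total 721.
Plan B: {Alpha, Bravo, Charlie, Delta, Echo, Foxtrot}: R1→Echo 2·16=32, R2→Echo 3·10=30, R3→Delta 6·24=144, R4→Alpha 2·14=28, R5→Delta 4·12=48, R6→Bravo 2·20=40, R7→Foxtrot 3·6=18. Service 340; fixed 321; total 661.
Difference: |721 − 661| = 60.

Plan B is cheaper by 60.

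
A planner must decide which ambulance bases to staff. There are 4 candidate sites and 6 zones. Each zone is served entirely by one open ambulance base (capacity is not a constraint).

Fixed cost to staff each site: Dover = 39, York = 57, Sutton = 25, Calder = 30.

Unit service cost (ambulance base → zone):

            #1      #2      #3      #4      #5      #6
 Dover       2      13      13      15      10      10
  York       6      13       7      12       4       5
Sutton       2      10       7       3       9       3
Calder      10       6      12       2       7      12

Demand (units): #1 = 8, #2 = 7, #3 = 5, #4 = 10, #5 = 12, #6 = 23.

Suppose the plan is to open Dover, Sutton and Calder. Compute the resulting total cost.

Each zone is assigned to its cheapest site among the open ones.
{Dover, Sutton, Calder}: #1→Dover 2·8=16, #2→Calder 6·7=42, #3→Sutton 7·5=35, #4→Calder 2·10=20, #5→Calder 7·12=84, #6→Sutton 3·23=69. Service 266; fixed 94; total 360.

Total cost: 360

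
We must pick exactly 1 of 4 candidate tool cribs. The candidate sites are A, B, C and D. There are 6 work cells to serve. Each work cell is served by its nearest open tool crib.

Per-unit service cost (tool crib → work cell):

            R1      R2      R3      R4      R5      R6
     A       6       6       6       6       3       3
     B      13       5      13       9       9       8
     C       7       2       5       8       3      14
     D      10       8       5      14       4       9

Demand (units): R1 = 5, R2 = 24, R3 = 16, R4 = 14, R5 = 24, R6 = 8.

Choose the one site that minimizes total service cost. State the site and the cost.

Choose A only; total service cost 450.

With exactly 1 open, each work cell uses its cheapest among the chosen.
{A}: R1→A 6·5=30, R2→A 6·24=144, R3→A 6·16=96, R4→A 6·14=84, R5→A 3·24=72, R6→A 3·8=24. Service cost 450.
{C}: service cost 459
{D}: service cost 686
Among all 4 size-1 choices, {A} is lowest.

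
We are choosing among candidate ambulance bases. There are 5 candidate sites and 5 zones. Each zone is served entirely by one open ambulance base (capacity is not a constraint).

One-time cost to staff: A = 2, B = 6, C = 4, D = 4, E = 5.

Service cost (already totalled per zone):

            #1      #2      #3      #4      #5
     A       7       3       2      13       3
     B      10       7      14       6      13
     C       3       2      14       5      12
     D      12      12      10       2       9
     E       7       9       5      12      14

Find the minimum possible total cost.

Minimum total cost: 21

For any fixed open set, each zone goes to its cheapest open site; total = fixed + service.
{A, C}: #1→C 3, #2→C 2, #3→A 2, #4→C 5, #5→A 3. Service 15; fixed 6; total 21.
{A, C, D}: #1→C 3, #2→C 2, #3→A 2, #4→D 2, #5→A 3. Service 12; fixed 10; total 22.
{A, D}: #1→A 7, #2→A 3, #3→A 2, #4→D 2, #5→A 3. Service 17; fixed 6; total 23.
{A, B, C, D, E}: service 12 + fixed 21 = 33
No other subset beats 21.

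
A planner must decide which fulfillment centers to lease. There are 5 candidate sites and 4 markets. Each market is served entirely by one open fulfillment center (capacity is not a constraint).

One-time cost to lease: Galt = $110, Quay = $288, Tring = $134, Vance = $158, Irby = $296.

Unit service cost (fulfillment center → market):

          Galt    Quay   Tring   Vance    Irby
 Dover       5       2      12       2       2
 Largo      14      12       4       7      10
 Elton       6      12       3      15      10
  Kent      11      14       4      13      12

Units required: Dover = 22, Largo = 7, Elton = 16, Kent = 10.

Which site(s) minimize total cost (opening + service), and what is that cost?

Open Tring and Vance; minimum total cost 452.

For any fixed open set, each market goes to its cheapest open site; total = fixed + service.
{Tring, Vance}: Dover→Vance 2·22=44, Largo→Tring 4·7=28, Elton→Tring 3·16=48, Kent→Tring 4·10=40. Service 160; fixed 292; total 452.
{Galt, Tring}: service 226 + fixed 244 = 470
{Tring}: service 380 + fixed 134 = 514
{Galt, Quay, Tring, Vance, Irby}: Dover→Quay 2·22=44, Largo→Tring 4·7=28, Elton→Tring 3·16=48, Kent→Tring 4·10=40. Service 160; fixed 986; total 1146.
No other subset beats 452.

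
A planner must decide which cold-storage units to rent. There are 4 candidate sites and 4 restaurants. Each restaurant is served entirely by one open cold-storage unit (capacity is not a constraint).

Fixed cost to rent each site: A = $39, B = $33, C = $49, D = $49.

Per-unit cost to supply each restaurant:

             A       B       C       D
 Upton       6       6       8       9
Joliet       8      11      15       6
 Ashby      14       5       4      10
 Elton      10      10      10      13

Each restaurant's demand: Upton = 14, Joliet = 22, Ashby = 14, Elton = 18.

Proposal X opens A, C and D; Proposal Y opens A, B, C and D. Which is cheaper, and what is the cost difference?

Proposal X: {A, C, D}: Upton→A 6·14=84, Joliet→D 6·22=132, Ashby→C 4·14=56, Elton→A 10·18=180. Service 452; fixed 137; total 589.
Proposal Y: {A, B, C, D}: Upton→A 6·14=84, Joliet→D 6·22=132, Ashby→C 4·14=56, Elton→A 10·18=180. Service 452; fixed 170; total 622.
Difference: |589 − 622| = 33.

Proposal X is cheaper by 33.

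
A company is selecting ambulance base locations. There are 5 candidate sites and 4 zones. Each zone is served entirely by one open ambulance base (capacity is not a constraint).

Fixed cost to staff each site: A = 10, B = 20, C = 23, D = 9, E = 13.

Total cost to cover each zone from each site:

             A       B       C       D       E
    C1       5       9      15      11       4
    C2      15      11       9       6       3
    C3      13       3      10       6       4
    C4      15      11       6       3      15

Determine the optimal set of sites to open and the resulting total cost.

Open D only; minimum total cost 35.

For any fixed open set, each zone goes to its cheapest open site; total = fixed + service.
{D}: C1→D 11, C2→D 6, C3→D 6, C4→D 3. Service 26; fixed 9; total 35.
{D, E}: C1→E 4, C2→E 3, C3→E 4, C4→D 3. Service 14; fixed 22; total 36.
{A, D}: service 20 + fixed 19 = 39
{A, B, C, D, E}: service 13 + fixed 75 = 88
No other subset beats 35.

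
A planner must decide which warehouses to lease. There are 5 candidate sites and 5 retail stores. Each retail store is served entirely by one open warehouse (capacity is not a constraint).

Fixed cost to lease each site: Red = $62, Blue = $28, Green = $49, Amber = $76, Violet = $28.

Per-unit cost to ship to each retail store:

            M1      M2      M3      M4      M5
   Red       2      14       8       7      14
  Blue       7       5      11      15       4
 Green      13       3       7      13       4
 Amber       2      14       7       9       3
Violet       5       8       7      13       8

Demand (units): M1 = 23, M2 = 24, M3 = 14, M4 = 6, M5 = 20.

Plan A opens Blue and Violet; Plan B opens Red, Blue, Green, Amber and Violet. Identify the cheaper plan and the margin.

Plan A is cheaper by 14.

Plan A: {Blue, Violet}: M1→Violet 5·23=115, M2→Blue 5·24=120, M3→Violet 7·14=98, M4→Violet 13·6=78, M5→Blue 4·20=80. Service 491; fixed 56; total 547.
Plan B: {Red, Blue, Green, Amber, Violet}: M1→Red 2·23=46, M2→Green 3·24=72, M3→Green 7·14=98, M4→Red 7·6=42, M5→Amber 3·20=60. Service 318; fixed 243; total 561.
Difference: |547 − 561| = 14.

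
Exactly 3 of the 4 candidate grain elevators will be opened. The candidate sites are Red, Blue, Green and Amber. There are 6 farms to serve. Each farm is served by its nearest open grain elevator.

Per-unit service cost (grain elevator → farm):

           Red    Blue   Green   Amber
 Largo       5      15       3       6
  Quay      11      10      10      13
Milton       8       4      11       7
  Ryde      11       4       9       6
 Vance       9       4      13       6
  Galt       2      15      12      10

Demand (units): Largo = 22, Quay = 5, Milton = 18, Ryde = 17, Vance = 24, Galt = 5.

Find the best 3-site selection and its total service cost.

With exactly 3 open, each farm uses its cheapest among the chosen.
{Red, Blue, Green}: Largo→Green 3·22=66, Quay→Blue 10·5=50, Milton→Blue 4·18=72, Ryde→Blue 4·17=68, Vance→Blue 4·24=96, Galt→Red 2·5=10. Service cost 362.
{Blue, Green, Amber}: service cost 402
{Red, Blue, Amber}: service cost 406
Among all 4 size-3 choices, {Red, Blue, Green} is lowest.

Choose Red, Blue and Green; total service cost 362.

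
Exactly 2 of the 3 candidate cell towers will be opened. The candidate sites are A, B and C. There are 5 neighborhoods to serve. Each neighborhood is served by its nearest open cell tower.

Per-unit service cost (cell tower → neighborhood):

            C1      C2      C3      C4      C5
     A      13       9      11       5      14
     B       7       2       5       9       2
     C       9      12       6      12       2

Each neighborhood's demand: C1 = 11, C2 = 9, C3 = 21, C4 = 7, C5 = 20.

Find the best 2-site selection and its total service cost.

With exactly 2 open, each neighborhood uses its cheapest among the chosen.
{A, B}: C1→B 7·11=77, C2→B 2·9=18, C3→B 5·21=105, C4→A 5·7=35, C5→B 2·20=40. Service cost 275.
{B, C}: service cost 303
{A, C}: service cost 381
Among all 3 size-2 choices, {A, B} is lowest.

Choose A and B; total service cost 275.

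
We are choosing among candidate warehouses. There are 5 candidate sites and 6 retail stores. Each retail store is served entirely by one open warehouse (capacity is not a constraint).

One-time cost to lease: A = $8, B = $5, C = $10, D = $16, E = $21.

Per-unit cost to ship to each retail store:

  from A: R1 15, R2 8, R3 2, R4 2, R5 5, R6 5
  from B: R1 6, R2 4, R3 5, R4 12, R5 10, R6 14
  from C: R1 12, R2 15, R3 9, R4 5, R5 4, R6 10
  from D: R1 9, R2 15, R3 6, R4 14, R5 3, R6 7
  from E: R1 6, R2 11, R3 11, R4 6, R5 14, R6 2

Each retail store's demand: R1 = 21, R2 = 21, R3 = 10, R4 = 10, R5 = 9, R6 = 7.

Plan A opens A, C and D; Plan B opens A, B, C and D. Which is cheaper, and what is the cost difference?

Plan A: {A, C, D}: R1→D 9·21=189, R2→A 8·21=168, R3→A 2·10=20, R4→A 2·10=20, R5→D 3·9=27, R6→A 5·7=35. Service 459; fixed 34; total 493.
Plan B: {A, B, C, D}: R1→B 6·21=126, R2→B 4·21=84, R3→A 2·10=20, R4→A 2·10=20, R5→D 3·9=27, R6→A 5·7=35. Service 312; fixed 39; total 351.
Difference: |493 − 351| = 142.

Plan B is cheaper by 142.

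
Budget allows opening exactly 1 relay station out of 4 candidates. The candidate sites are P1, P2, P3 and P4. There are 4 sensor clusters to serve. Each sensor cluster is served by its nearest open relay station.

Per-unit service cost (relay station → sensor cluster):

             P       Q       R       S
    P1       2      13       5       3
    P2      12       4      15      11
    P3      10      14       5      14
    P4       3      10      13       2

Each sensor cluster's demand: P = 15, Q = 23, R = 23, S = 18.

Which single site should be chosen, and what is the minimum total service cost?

Choose P1 only; total service cost 498.

With exactly 1 open, each sensor cluster uses its cheapest among the chosen.
{P1}: P→P1 2·15=30, Q→P1 13·23=299, R→P1 5·23=115, S→P1 3·18=54. Service cost 498.
{P4}: service cost 610
{P2}: service cost 815
Among all 4 size-1 choices, {P1} is lowest.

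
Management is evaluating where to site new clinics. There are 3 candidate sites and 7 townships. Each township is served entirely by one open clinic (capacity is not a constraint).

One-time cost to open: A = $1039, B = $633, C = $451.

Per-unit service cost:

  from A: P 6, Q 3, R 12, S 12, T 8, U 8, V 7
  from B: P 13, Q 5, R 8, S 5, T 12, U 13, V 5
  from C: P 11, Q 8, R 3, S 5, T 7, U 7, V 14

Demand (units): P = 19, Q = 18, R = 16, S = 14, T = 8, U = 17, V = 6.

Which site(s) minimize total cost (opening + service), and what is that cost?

For any fixed open set, each township goes to its cheapest open site; total = fixed + service.
{C}: P→C 11·19=209, Q→C 8·18=144, R→C 3·16=48, S→C 5·14=70, T→C 7·8=56, U→C 7·17=119, V→C 14·6=84. Service 730; fixed 451; total 1181.
{B}: P→B 13·19=247, Q→B 5·18=90, R→B 8·16=128, S→B 5·14=70, T→B 12·8=96, U→B 13·17=221, V→B 5·6=30. Service 882; fixed 633; total 1515.
{B, C}: service 622 + fixed 1084 = 1706
{A, B, C}: P→A 6·19=114, Q→A 3·18=54, R→C 3·16=48, S→B 5·14=70, T→C 7·8=56, U→C 7·17=119, V→B 5·6=30. Service 491; fixed 2123; total 2614.
(All 7 nonempty subsets were checked; C only is lowest.)

Open C only; minimum total cost 1181.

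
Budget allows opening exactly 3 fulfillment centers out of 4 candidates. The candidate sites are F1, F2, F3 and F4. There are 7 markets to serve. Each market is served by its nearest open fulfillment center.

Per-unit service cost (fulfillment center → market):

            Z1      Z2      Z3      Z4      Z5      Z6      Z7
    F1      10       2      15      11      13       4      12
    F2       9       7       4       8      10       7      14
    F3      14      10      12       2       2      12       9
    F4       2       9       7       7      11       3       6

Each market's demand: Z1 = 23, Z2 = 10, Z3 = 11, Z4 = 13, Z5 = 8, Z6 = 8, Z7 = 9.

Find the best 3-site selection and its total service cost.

Choose F1, F3 and F4; total service cost 263.

With exactly 3 open, each market uses its cheapest among the chosen.
{F1, F3, F4}: Z1→F4 2·23=46, Z2→F1 2·10=20, Z3→F4 7·11=77, Z4→F3 2·13=26, Z5→F3 2·8=16, Z6→F4 3·8=24, Z7→F4 6·9=54. Service cost 263.
{F2, F3, F4}: service cost 280
{F1, F2, F4}: service cost 359
Among all 4 size-3 choices, {F1, F3, F4} is lowest.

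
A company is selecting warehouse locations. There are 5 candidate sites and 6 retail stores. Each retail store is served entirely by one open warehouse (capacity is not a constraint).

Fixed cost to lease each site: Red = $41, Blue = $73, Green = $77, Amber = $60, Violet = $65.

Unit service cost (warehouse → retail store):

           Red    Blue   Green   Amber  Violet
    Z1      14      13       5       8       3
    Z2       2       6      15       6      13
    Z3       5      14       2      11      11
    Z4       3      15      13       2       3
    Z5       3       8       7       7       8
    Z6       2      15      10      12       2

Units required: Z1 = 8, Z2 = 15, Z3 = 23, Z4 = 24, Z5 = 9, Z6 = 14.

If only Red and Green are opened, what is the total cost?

Total cost: 361

Each retail store is assigned to its cheapest site among the open ones.
{Red, Green}: Z1→Green 5·8=40, Z2→Red 2·15=30, Z3→Green 2·23=46, Z4→Red 3·24=72, Z5→Red 3·9=27, Z6→Red 2·14=28. Service 243; fixed 118; total 361.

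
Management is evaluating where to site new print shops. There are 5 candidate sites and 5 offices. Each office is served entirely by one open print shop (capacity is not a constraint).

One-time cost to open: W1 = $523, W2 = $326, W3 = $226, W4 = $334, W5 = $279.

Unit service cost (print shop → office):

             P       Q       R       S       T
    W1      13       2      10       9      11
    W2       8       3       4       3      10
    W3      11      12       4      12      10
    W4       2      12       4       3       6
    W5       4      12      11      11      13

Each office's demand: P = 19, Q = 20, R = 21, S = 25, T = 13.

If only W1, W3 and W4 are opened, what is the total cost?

Total cost: 1398

Each office is assigned to its cheapest site among the open ones.
{W1, W3, W4}: P→W4 2·19=38, Q→W1 2·20=40, R→W3 4·21=84, S→W4 3·25=75, T→W4 6·13=78. Service 315; fixed 1083; total 1398.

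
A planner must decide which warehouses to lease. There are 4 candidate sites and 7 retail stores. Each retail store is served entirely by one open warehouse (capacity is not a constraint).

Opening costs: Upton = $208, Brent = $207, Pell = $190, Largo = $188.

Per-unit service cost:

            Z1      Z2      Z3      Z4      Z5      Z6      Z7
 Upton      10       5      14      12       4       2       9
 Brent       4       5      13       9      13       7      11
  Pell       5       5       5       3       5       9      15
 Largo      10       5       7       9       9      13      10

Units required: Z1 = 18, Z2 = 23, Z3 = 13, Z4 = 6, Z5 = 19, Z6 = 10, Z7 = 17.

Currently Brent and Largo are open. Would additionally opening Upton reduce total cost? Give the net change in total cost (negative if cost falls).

Current service cost with {Brent, Largo}: 743.
Adding Upton: each retail store re-picks its cheapest; new service cost 581, saving 162.
Extra fixed cost: 208. Net change = 208 − 162 = 46.
(Totals: 1138 → 1184.)

No — net change +46 (cost rises by 46).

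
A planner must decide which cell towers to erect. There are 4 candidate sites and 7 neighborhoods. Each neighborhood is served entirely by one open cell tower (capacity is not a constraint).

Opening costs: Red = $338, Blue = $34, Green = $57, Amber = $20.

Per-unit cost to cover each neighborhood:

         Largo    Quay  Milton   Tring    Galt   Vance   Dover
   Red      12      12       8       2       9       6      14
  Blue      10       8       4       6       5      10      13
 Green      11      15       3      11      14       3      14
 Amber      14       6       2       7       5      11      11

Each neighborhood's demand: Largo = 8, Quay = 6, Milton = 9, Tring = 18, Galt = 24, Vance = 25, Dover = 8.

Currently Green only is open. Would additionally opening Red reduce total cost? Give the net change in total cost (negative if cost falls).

Current service cost with {Green}: 926.
Adding Red: each neighborhood re-picks its cheapest; new service cost 626, saving 300.
Extra fixed cost: 338. Net change = 338 − 300 = 38.
(Totals: 983 → 1021.)

No — net change +38 (cost rises by 38).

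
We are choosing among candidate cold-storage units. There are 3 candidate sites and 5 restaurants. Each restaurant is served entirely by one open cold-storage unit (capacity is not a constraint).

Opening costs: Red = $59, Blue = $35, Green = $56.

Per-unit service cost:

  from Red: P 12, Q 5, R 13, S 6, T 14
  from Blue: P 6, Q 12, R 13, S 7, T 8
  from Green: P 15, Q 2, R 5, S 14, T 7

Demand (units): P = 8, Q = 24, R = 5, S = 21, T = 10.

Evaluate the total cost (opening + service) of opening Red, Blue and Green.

Each restaurant is assigned to its cheapest site among the open ones.
{Red, Blue, Green}: P→Blue 6·8=48, Q→Green 2·24=48, R→Green 5·5=25, S→Red 6·21=126, T→Green 7·10=70. Service 317; fixed 150; total 467.

Total cost: 467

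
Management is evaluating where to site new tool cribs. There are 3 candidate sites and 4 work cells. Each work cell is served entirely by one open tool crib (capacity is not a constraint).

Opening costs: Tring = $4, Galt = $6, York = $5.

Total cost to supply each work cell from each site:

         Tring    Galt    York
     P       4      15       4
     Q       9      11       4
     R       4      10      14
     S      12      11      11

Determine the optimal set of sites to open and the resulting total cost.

For any fixed open set, each work cell goes to its cheapest open site; total = fixed + service.
{Tring, York}: P→Tring 4, Q→York 4, R→Tring 4, S→York 11. Service 23; fixed 9; total 32.
{Tring}: P→Tring 4, Q→Tring 9, R→Tring 4, S→Tring 12. Service 29; fixed 4; total 33.
{Tring, Galt}: P→Tring 4, Q→Tring 9, R→Tring 4, S→Galt 11. Service 28; fixed 10; total 38.
{Tring, Galt, York}: P→Tring 4, Q→York 4, R→Tring 4, S→Galt 11. Service 23; fixed 15; total 38.
No other subset beats 32.

Open Tring and York; minimum total cost 32.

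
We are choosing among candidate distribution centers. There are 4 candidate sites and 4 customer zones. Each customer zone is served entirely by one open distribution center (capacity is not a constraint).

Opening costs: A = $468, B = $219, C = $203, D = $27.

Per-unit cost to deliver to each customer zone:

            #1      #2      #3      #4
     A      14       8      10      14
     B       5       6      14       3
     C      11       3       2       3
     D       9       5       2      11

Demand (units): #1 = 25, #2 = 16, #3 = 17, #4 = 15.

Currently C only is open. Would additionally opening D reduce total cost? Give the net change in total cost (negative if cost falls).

Current service cost with {C}: 402.
Adding D: each customer zone re-picks its cheapest; new service cost 352, saving 50.
Extra fixed cost: 27. Net change = 27 − 50 = -23.
(Totals: 605 → 582.)

Yes — net change −23 (cost falls by 23).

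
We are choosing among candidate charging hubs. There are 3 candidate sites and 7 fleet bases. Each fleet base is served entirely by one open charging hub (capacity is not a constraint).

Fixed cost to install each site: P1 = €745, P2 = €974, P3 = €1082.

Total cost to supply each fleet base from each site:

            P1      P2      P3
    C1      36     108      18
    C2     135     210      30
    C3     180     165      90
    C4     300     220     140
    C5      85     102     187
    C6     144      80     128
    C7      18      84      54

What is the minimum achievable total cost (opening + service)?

For any fixed open set, each fleet base goes to its cheapest open site; total = fixed + service.
{P1}: C1→P1 36, C2→P1 135, C3→P1 180, C4→P1 300, C5→P1 85, C6→P1 144, C7→P1 18. Service 898; fixed 745; total 1643.
{P3}: service 647 + fixed 1082 = 1729
{P2}: C1→P2 108, C2→P2 210, C3→P2 165, C4→P2 220, C5→P2 102, C6→P2 80, C7→P2 84. Service 969; fixed 974; total 1943.
{P1, P2, P3}: service 461 + fixed 2801 = 3262
No other subset beats 1643.

Minimum total cost: 1643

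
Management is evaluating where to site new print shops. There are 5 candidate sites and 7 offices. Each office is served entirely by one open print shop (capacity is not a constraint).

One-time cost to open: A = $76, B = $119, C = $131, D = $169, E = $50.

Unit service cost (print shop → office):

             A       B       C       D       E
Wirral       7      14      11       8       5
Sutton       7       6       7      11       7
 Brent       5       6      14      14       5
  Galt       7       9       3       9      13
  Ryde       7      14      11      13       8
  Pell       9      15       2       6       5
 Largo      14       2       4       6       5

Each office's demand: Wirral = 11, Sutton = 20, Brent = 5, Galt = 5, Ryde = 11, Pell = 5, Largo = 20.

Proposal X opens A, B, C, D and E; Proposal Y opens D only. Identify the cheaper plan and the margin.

Proposal X: {A, B, C, D, E}: Wirral→E 5·11=55, Sutton→B 6·20=120, Brent→A 5·5=25, Galt→C 3·5=15, Ryde→A 7·11=77, Pell→C 2·5=10, Largo→B 2·20=40. Service 342; fixed 545; total 887.
Proposal Y: {D}: Wirral→D 8·11=88, Sutton→D 11·20=220, Brent→D 14·5=70, Galt→D 9·5=45, Ryde→D 13·11=143, Pell→D 6·5=30, Largo→D 6·20=120. Service 716; fixed 169; total 885.
Difference: |887 − 885| = 2.

Proposal Y is cheaper by 2.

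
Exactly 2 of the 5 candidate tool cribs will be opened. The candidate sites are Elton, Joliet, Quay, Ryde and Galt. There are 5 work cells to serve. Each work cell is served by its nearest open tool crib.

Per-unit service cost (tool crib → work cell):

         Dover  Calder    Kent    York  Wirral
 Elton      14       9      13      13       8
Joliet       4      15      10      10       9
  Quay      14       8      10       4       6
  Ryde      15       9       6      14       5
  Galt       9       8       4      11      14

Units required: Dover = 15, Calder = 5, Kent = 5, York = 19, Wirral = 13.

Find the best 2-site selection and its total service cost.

Choose Joliet and Quay; total service cost 304.

With exactly 2 open, each work cell uses its cheapest among the chosen.
{Joliet, Quay}: Dover→Joliet 4·15=60, Calder→Quay 8·5=40, Kent→Joliet 10·5=50, York→Quay 4·19=76, Wirral→Quay 6·13=78. Service cost 304.
{Quay, Galt}: service cost 349
{Joliet, Ryde}: service cost 390
Among all 10 size-2 choices, {Joliet, Quay} is lowest.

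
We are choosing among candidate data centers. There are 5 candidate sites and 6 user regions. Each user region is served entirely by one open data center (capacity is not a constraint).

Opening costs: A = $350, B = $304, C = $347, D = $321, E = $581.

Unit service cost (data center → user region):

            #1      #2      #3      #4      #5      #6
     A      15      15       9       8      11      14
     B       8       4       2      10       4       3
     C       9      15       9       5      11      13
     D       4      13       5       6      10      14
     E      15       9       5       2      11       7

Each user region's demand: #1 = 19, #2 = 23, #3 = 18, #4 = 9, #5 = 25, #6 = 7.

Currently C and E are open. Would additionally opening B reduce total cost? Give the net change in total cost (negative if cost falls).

Current service cost with {C, E}: 810.
Adding B: each user region re-picks its cheapest; new service cost 419, saving 391.
Extra fixed cost: 304. Net change = 304 − 391 = -87.
(Totals: 1738 → 1651.)

Yes — net change −87 (cost falls by 87).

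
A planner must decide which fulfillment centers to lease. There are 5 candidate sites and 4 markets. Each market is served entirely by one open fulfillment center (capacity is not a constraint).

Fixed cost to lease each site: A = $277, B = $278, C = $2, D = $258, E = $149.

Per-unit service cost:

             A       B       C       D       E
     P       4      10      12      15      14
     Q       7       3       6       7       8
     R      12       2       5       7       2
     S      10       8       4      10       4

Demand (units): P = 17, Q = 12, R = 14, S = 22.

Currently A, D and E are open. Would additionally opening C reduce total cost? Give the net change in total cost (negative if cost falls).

Current service cost with {A, D, E}: 268.
Adding C: each market re-picks its cheapest; new service cost 256, saving 12.
Extra fixed cost: 2. Net change = 2 − 12 = -10.
(Totals: 952 → 942.)

Yes — net change −10 (cost falls by 10).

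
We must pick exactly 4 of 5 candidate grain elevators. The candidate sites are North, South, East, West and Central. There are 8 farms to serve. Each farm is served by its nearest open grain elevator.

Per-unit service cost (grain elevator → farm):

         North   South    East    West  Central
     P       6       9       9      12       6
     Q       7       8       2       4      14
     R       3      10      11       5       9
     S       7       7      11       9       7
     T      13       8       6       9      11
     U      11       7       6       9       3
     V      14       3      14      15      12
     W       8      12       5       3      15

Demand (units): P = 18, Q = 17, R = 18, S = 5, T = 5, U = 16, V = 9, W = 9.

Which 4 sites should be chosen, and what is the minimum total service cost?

Choose North, South, East and Central; total service cost 381.

With exactly 4 open, each farm uses its cheapest among the chosen.
{North, South, East, Central}: P→North 6·18=108, Q→East 2·17=34, R→North 3·18=54, S→North 7·5=35, T→East 6·5=30, U→Central 3·16=48, V→South 3·9=27, W→East 5·9=45. Service cost 381.
{South, East, West, Central}: service cost 399
{North, South, West, Central}: service cost 407
Among all 5 size-4 choices, {North, South, East, Central} is lowest.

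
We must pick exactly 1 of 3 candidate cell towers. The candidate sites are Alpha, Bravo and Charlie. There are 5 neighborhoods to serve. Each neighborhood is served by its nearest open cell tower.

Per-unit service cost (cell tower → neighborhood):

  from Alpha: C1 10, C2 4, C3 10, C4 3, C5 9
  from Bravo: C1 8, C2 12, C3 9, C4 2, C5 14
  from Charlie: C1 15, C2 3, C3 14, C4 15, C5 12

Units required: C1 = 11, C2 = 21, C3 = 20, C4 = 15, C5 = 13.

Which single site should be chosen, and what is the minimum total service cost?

Choose Alpha only; total service cost 556.

With exactly 1 open, each neighborhood uses its cheapest among the chosen.
{Alpha}: C1→Alpha 10·11=110, C2→Alpha 4·21=84, C3→Alpha 10·20=200, C4→Alpha 3·15=45, C5→Alpha 9·13=117. Service cost 556.
{Bravo}: service cost 732
{Charlie}: service cost 889
Among all 3 size-1 choices, {Alpha} is lowest.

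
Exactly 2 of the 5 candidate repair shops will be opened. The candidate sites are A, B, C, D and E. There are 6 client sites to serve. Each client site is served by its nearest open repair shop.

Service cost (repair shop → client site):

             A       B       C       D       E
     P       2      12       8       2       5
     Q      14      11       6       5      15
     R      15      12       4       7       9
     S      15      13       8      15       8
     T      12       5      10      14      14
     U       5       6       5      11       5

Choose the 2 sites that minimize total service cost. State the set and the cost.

Choose C and D; total service cost 34.

With exactly 2 open, each client site uses its cheapest among the chosen.
{C, D}: P→D 2, Q→D 5, R→C 4, S→C 8, T→C 10, U→C 5. Service cost 34.
{A, C}: service cost 35
{B, C}: service cost 36
Among all 10 size-2 choices, {C, D} is lowest.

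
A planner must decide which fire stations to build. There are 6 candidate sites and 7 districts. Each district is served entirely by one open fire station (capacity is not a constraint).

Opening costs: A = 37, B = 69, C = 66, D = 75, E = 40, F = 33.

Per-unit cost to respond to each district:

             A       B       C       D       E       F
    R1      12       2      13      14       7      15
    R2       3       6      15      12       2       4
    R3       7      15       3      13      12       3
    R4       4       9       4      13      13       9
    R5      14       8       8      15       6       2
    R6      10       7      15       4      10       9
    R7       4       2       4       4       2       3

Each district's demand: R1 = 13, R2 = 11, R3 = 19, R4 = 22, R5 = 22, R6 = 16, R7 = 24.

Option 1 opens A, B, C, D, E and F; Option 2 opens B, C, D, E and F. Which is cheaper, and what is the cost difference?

Option 1: {A, B, C, D, E, F}: R1→B 2·13=26, R2→E 2·11=22, R3→C 3·19=57, R4→A 4·22=88, R5→F 2·22=44, R6→D 4·16=64, R7→B 2·24=48. Service 349; fixed 320; total 669.
Option 2: {B, C, D, E, F}: R1→B 2·13=26, R2→E 2·11=22, R3→C 3·19=57, R4→C 4·22=88, R5→F 2·22=44, R6→D 4·16=64, R7→B 2·24=48. Service 349; fixed 283; total 632.
Difference: |669 − 632| = 37.

Option 2 is cheaper by 37.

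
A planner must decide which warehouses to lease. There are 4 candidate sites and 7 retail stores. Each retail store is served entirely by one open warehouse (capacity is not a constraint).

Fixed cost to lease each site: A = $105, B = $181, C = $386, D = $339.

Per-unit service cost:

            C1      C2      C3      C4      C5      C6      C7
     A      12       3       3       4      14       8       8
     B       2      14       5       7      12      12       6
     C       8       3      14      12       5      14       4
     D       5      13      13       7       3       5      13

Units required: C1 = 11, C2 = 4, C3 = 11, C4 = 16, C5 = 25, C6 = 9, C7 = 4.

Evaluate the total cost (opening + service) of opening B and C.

Each retail store is assigned to its cheapest site among the open ones.
{B, C}: C1→B 2·11=22, C2→C 3·4=12, C3→B 5·11=55, C4→B 7·16=112, C5→C 5·25=125, C6→B 12·9=108, C7→C 4·4=16. Service 450; fixed 567; total 1017.

Total cost: 1017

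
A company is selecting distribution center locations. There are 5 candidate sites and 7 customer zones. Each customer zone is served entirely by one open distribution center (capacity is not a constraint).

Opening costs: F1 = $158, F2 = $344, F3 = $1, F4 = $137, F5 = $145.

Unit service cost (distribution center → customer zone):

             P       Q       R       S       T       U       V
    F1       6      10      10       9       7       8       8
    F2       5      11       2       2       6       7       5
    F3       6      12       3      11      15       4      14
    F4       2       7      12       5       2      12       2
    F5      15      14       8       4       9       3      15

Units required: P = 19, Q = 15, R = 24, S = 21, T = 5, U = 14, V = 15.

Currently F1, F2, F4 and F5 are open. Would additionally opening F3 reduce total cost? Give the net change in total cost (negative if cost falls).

No — net change +1 (cost rises by 1).

Current service cost with {F1, F2, F4, F5}: 315.
Adding F3: each customer zone re-picks its cheapest; new service cost 315, saving 0.
Extra fixed cost: 1. Net change = 1 − 0 = 1.
(Totals: 1099 → 1100.)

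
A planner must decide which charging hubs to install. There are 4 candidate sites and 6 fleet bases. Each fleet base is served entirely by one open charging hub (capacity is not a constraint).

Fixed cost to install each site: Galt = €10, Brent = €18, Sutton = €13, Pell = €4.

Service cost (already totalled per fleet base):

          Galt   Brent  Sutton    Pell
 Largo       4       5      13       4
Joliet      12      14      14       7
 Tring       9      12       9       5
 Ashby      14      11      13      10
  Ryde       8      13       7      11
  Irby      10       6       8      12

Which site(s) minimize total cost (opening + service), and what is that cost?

For any fixed open set, each fleet base goes to its cheapest open site; total = fixed + service.
{Pell}: Largo→Pell 4, Joliet→Pell 7, Tring→Pell 5, Ashby→Pell 10, Ryde→Pell 11, Irby→Pell 12. Service 49; fixed 4; total 53.
{Galt, Pell}: service 44 + fixed 14 = 58
{Sutton, Pell}: service 41 + fixed 17 = 58
{Galt, Brent, Sutton, Pell}: Largo→Galt 4, Joliet→Pell 7, Tring→Pell 5, Ashby→Pell 10, Ryde→Sutton 7, Irby→Brent 6. Service 39; fixed 45; total 84.
No other subset beats 53.

Open Pell only; minimum total cost 53.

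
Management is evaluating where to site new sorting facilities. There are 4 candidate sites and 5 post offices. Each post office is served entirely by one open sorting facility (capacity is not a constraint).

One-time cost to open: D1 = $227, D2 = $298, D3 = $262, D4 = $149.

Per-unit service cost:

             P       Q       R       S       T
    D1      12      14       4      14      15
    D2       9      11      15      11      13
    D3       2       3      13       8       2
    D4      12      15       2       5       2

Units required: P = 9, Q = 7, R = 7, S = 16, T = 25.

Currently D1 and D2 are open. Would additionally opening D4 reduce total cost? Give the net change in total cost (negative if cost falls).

Yes — net change −236 (cost falls by 236).

Current service cost with {D1, D2}: 687.
Adding D4: each post office re-picks its cheapest; new service cost 302, saving 385.
Extra fixed cost: 149. Net change = 149 − 385 = -236.
(Totals: 1212 → 976.)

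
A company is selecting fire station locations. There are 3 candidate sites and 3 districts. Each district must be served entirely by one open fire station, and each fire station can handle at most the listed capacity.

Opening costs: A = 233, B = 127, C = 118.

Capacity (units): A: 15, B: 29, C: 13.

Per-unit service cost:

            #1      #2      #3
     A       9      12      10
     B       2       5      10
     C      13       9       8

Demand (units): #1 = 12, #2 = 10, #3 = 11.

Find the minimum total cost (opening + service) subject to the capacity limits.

Open {B, C}: #1→B 2·12=24, #2→B 5·10=50, #3→C 8·11=88.
Loads: B carries 22/29, C carries 11/13. Service 162; fixed 245; total 407.
Next best feasible plan costs 469.

Minimum total cost: 407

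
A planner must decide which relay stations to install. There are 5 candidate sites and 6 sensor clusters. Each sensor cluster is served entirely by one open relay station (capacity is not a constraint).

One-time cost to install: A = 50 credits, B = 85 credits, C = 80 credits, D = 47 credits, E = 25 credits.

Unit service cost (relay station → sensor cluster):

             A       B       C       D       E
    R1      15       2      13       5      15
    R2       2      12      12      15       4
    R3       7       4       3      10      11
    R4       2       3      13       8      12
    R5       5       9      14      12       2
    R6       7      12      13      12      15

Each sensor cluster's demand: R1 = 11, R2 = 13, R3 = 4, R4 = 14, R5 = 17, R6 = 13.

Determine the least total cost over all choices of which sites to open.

Minimum total cost: 377

For any fixed open set, each sensor cluster goes to its cheapest open site; total = fixed + service.
{A, B, E}: R1→B 2·11=22, R2→A 2·13=26, R3→B 4·4=16, R4→A 2·14=28, R5→E 2·17=34, R6→A 7·13=91. Service 217; fixed 160; total 377.
{A, D, E}: service 262 + fixed 122 = 384
{A, B}: service 268 + fixed 135 = 403
{A, B, C, D, E}: R1→B 2·11=22, R2→A 2·13=26, R3→C 3·4=12, R4→A 2·14=28, R5→E 2·17=34, R6→A 7·13=91. Service 213; fixed 287; total 500.
No other subset beats 377.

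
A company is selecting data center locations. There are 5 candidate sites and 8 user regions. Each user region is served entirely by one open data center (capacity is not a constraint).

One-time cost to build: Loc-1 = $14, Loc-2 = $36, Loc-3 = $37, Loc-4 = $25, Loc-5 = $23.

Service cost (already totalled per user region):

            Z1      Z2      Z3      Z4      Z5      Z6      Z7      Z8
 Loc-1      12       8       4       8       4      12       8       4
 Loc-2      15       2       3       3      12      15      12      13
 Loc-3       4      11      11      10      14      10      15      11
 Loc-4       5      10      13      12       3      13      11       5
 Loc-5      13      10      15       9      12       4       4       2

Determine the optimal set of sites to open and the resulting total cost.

For any fixed open set, each user region goes to its cheapest open site; total = fixed + service.
{Loc-1}: Z1→Loc-1 12, Z2→Loc-1 8, Z3→Loc-1 4, Z4→Loc-1 8, Z5→Loc-1 4, Z6→Loc-1 12, Z7→Loc-1 8, Z8→Loc-1 4. Service 60; fixed 14; total 74.
{Loc-1, Loc-5}: service 46 + fixed 37 = 83
{Loc-1, Loc-4}: service 52 + fixed 39 = 91
{Loc-1, Loc-2, Loc-3, Loc-4, Loc-5}: service 25 + fixed 135 = 160
No other subset beats 74.

Open Loc-1 only; minimum total cost 74.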